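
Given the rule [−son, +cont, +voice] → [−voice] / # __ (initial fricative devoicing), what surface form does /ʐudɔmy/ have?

Only the initial segment /ʐ/ is both word-initial and matches the structural description. It is a voiced retroflex fricative, so [−son, +cont, +voice] holds; changing it to [−voice] with all other features held fixed yields /ʂ/ (voiceless retroflex fricative). No other segment meets both the structural description and the environment, so the output is [ʂudɔmy].

[ʂudɔmy]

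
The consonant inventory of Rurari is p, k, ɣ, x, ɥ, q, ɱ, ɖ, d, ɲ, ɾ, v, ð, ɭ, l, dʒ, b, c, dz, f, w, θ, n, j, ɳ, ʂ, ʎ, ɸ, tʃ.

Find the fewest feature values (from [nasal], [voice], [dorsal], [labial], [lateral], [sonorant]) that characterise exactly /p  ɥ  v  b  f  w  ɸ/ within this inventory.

The class [−nasal], [+labial] has exactly /p, ɥ, v, b, f, w, ɸ/ as its extension in this inventory. No smaller conjunction from the listed features achieves this: [+labial] alone would also admit /ɱ/; [−nasal] alone would also admit /k, ɣ, x, q, …/; and checking the remaining single features turns up none with this extension.

[−nasal, +labial]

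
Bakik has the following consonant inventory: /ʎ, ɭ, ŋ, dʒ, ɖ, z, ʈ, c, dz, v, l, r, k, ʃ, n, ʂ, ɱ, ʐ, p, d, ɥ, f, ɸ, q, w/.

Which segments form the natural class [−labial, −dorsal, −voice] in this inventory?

ʈ, ʃ, ʂ

Eliminate segments failing any feature: /ʎ, ŋ, c, k, q/ are [+dorsal]; /ɭ, dʒ, ɖ, z, dz, l, r, n, ʐ, d/ are [+voice]; /v, ɱ, p, ɥ, f, ɸ, w/ are [+labial]. The remaining /ʈ, ʃ, ʂ/ satisfy [−labial], [−dorsal], [−voice].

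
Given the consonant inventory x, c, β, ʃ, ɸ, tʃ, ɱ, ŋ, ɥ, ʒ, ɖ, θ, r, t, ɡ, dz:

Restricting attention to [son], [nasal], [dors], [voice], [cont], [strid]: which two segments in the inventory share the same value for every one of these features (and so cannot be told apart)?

/θ/ (voiceless dental fricative) and /ɸ/ (voiceless bilabial fricative) are both [-sonorant], [-nasal], [-dorsal], [-voice], [+continuant], [-strident], so none of the listed features separates them. (They do differ in [labial] and [coronal], which are not among the given features.) Every other pair in the inventory differs on at least one listed feature.

θ, ɸ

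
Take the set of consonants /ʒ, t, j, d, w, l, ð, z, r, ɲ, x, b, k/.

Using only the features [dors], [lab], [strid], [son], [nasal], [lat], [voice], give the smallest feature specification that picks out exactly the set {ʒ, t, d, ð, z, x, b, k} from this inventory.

The target set is precisely the extension of [−sonorant] in this inventory.

[−son]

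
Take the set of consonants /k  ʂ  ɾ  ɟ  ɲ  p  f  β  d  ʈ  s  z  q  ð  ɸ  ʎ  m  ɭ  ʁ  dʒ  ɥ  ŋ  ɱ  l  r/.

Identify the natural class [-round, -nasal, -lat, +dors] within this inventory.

Checking each segment against [-round], [-nasal], [-lateral], [+dorsal]: /k/ (voiceless velar stop), /ɟ/ (voiced palatal stop), /q/ (voiceless uvular stop), /ʁ/ (voiced uvular fricative) satisfy every feature; every other segment in the inventory fails at least one.

k, ɟ, q, ʁ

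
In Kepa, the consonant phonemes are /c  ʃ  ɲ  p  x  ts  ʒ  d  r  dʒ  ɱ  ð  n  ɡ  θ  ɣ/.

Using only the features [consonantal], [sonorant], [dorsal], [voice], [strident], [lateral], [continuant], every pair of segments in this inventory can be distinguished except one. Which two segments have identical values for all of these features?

ɱ, n

Both /ɱ/ and /n/ are [+consonantal], [+sonorant], [−dorsal], [+voice], [−strident], [−lateral], [−continuant]. Since the list omits [labial] and [coronal] — which do distinguish the labiodental nasal from the alveolar nasal — this pair collapses; all other pairs remain distinct.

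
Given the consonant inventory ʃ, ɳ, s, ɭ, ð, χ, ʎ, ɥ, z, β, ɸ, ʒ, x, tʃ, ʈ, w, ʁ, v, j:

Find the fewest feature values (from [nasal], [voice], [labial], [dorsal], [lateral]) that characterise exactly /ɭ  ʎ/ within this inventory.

[+lateral]

/ɭ, ʎ/ are exactly the [+lateral] segments in the inventory, so a single feature suffices.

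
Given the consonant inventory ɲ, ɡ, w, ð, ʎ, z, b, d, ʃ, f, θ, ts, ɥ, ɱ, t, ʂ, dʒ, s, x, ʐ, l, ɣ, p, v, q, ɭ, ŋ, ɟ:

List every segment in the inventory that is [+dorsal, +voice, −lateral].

Checking each segment against [+dorsal], [+voice], [−lateral]: /ɲ/ (palatal nasal), /ɡ/ (voiced velar stop), /w/ (labial-velar glide), /ɥ/ (labial-palatal glide), /ɣ/ (voiced velar fricative), /ŋ/ (velar nasal), among others, satisfy every feature; every other segment in the inventory fails at least one.

ɲ, ɡ, w, ɥ, ɣ, ŋ, ɟ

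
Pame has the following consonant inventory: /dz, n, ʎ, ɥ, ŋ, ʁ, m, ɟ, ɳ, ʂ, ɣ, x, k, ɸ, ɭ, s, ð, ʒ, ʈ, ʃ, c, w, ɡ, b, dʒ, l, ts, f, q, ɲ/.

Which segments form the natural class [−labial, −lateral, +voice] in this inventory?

dz, n, ŋ, ʁ, ɟ, ɳ, ɣ, ð, ʒ, ɡ, dʒ, ɲ

First, the [−labial] segments are /dz, n, ʎ, ŋ, ʁ, ɟ, ɳ, ʂ, ɣ, x, k, ɭ, s, ð, ʒ, ʈ, ʃ, c, ɡ, dʒ, l, ts, q, ɲ/.
Of those, [−lateral] gives /dz, n, ŋ, ʁ, ɟ, ɳ, ʂ, ɣ, x, k, s, ð, ʒ, ʈ, ʃ, c, ɡ, dʒ, ts, q, ɲ/.
Within that set, [+voice] leaves /dz, n, ŋ, ʁ, ɟ, ɳ, ɣ, ð, ʒ, ɡ, dʒ, ɲ/.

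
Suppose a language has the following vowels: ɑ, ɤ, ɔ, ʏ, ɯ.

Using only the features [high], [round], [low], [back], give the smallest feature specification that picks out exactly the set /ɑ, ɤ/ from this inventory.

[-high, -round]

The class [-high], [-round] has exactly /ɑ, ɤ/ as its extension in this inventory. No smaller conjunction from the listed features achieves this: [-round] alone would also admit /ɯ/; [-high] alone would also admit /ɔ/; and checking the remaining single features turns up none with this extension.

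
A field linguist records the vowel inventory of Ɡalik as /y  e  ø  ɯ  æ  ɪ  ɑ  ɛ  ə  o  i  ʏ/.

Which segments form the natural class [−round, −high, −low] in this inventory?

e, ɛ, ə

Eliminate segments failing any feature: /y, ø, o, ʏ/ are [+round]; /ɯ, ɪ, i/ are [+high]; /æ, ɑ/ are [+low]. The remaining /e, ɛ, ə/ satisfy [−round], [−high], [−low].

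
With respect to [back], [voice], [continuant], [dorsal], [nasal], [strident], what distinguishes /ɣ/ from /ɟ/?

/ɣ/ is the voiced velar fricative and /ɟ/ is the voiced palatal stop. Both are [+voice], [+dorsal], [−nasal], [−strident]. /ɣ/ is [+continuant] while /ɟ/ is [−continuant]; /ɣ/ is [+back] while /ɟ/ is [−back], so the distinguishing features are [continuant], [back].

[continuant], [back]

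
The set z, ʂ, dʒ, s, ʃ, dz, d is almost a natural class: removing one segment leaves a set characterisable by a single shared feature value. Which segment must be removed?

d

The remaining segments after removing /d/ share [+strident]; /d/ (voiced alveolar stop) is [−strident]. For every other candidate removal, the leftover set fails to share any single feature value that the removed segment lacks.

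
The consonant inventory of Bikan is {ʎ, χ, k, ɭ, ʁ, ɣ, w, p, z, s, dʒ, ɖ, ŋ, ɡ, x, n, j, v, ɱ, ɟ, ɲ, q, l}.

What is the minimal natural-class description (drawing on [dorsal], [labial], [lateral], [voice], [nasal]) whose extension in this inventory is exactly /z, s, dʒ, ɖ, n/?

[−lateral, −labial, −dorsal]

/z, s, dʒ, ɖ, n/ are all [−lateral], [−labial], [−dorsal], and no other segment in the inventory matches all three values. Dropping any one of them over-generates: [−labial, −dorsal] alone would also admit /ɭ, l/; [−lateral, −dorsal] alone would also admit /p, v, ɱ/; [−lateral, −labial] alone would also admit /χ, k, ʁ, ɣ, …/. No other combination of two listed features picks out exactly this set either, so fewer than three features will not do.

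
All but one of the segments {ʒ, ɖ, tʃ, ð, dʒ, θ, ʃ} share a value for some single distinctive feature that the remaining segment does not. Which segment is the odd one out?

The remaining segments after removing /ɖ/ share [+distributed]; /ɖ/ (voiced retroflex stop) is [-distributed]. For every other candidate removal, the leftover set fails to share any single feature value that the removed segment lacks.

ɖ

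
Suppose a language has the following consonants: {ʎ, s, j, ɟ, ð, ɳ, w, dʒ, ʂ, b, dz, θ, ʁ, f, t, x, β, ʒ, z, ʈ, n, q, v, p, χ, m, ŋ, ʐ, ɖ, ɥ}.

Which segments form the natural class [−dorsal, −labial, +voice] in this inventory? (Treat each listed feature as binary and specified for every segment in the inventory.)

ð, ɳ, dʒ, dz, ʒ, z, n, ʐ, ɖ

The [−dorsal] segments are /s, ð, ɳ, dʒ, ʂ, b, dz, θ, f, t, β, ʒ, z, ʈ, n, v, p, m, ʐ, ɖ/.
Among these, [−labial] gives /s, ð, ɳ, dʒ, ʂ, dz, θ, t, ʒ, z, ʈ, n, ʐ, ɖ/.
Among these, [+voice] leaves /ð, ɳ, dʒ, dz, ʒ, z, n, ʐ, ɖ/.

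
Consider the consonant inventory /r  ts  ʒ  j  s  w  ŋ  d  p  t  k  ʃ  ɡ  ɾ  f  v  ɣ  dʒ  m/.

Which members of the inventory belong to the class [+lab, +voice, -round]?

The [+labial] segments are /w, p, f, v, m/.
Intersecting with [+voice] gives /w, v, m/.
Of those, [-round] leaves /v, m/.

v, m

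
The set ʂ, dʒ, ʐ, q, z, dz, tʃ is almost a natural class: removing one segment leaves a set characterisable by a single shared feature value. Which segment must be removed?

[strident] (equivalently [coronal], [dorsal]) groups all but one: /dz, dʒ, ʂ, tʃ, z, ʐ/ share [+strident] while /q/ (voiceless uvular stop) alone is [-strident]. Removing any other segment would not leave a single-feature class that excludes it.

q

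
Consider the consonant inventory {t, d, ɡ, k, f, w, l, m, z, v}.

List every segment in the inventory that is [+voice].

d, ɡ, w, l, m, z, v

The feature [voice] marks segments produced with vocal-fold vibration. In this inventory /d, ɡ, w, l, m, z, v/ have that property, so they are [+voice]; /t, k, f/ are [-voice].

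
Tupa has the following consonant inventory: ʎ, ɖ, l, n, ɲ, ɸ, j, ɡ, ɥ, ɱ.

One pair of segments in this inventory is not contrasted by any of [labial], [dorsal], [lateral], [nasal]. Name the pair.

j, ɡ

Both /j/ and /ɡ/ are [−labial], [+dorsal], [−lateral], [−nasal]. Since the list omits [sonorant], [continuant] and [back] — which do distinguish the palatal glide from the voiced velar stop — this pair collapses; all other pairs remain distinct.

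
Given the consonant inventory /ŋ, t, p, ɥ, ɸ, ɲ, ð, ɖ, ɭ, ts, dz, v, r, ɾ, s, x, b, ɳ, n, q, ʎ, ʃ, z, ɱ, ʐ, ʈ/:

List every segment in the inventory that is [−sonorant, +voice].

Checking each segment against [−sonorant], [+voice]: /ð/ (voiced dental fricative), /ɖ/ (voiced retroflex stop), /dz/ (voiced alveolar affricate), /v/ (voiced labiodental fricative), /b/ (voiced bilabial stop), /z/ (voiced alveolar fricative), among others, satisfy every feature; every other segment in the inventory fails at least one.

ð, ɖ, dz, v, b, z, ʐ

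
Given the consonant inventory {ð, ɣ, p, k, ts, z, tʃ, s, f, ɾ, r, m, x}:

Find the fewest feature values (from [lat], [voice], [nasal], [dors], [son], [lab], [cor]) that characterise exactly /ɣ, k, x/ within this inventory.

/ɣ, k, x/ are exactly the [+dorsal] segments in the inventory, so a single feature suffices.

[+dors]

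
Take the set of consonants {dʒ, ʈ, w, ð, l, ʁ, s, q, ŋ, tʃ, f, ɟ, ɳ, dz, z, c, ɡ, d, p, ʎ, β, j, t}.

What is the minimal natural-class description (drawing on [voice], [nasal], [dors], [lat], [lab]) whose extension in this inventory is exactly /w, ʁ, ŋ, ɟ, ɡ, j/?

[+voice, −lat, +dors]

Every target segment is [+voice], [−lateral], [+dorsal]; each remaining inventory member fails at least one of these. Each conjunct is needed — [−lateral, +dorsal] alone would also admit /q, c/; [+voice, +dorsal] alone would also admit /ʎ/; [+voice, −lateral] alone would also admit /dʒ, ð, ɳ, dz, …/ — and no other combination of two listed features has exactly this extension, so three is the minimum.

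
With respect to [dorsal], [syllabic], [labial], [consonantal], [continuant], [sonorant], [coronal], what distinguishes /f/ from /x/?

[labial], [dorsal]

The two segments share [−syllabic], [+consonantal], [+continuant], [−sonorant], [−coronal]. The only features from the list on which they differ: /f/ is [+labial] while /x/ is [−labial]; /f/ is [−dorsal] while /x/ is [+dorsal].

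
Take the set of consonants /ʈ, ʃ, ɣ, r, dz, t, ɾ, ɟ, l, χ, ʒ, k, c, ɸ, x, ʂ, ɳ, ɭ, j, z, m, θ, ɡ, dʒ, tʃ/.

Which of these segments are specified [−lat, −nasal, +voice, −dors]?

Eliminate segments failing any feature: /ʈ, ʃ, t, χ, k, c, ɸ, x, ʂ, θ, tʃ/ are [−voice]; /ɣ, ɟ, j, ɡ/ are [+dorsal]; /l, ɭ/ are [+lateral]; /ɳ, m/ are [+nasal]. The remaining /r, dz, ɾ, ʒ, z, dʒ/ satisfy [−lateral], [−nasal], [+voice], [−dorsal].

r, dz, ɾ, ʒ, z, dʒ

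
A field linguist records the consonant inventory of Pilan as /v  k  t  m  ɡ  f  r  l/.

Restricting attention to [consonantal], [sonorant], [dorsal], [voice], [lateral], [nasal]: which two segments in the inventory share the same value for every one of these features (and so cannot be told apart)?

t, f

On the given features, /t/ and /f/ have an identical profile: [+consonantal], [−sonorant], [−dorsal], [−voice], [−lateral], [−nasal]. No other two segments in the inventory coincide on all 6 features. (They do differ in [continuant], [labial] and [coronal], which are not among the given features.)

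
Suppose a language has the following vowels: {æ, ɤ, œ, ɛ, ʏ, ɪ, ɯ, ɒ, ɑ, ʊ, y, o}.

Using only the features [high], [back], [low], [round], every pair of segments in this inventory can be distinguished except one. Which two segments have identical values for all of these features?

y, ʏ

Both /y/ and /ʏ/ are [+high], [−back], [−low], [+round]. Since the list omits [tense] — which does distinguish the high front rounded tense vowel from the high front rounded lax vowel — this pair collapses; all other pairs remain distinct.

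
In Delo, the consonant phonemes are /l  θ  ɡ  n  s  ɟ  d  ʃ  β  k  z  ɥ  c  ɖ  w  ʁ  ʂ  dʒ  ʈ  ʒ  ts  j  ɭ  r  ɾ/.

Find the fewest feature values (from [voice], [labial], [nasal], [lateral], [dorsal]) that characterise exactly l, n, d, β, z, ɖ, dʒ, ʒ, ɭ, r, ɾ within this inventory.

/l, n, d, β, z, ɖ, dʒ, ʒ, ɭ, r, ɾ/ are all [+voice], [-dorsal], and no other segment in the inventory matches both values. Dropping any one of them over-generates: [-dorsal] alone would also admit /θ, s, ʃ, ʂ, …/; [+voice] alone would also admit /ɡ, ɟ, ɥ, w, …/. No other single listed feature picks out exactly this set either, so fewer than two features will not do.

[+voice, -dorsal]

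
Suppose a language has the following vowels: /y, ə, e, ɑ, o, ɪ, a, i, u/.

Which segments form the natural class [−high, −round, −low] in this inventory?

ə, e

Checking each segment against [−high], [−round], [−low]: /ə/ (mid central vowel (schwa)), /e/ (mid front unrounded tense vowel) satisfy every feature; every other segment in the inventory fails at least one.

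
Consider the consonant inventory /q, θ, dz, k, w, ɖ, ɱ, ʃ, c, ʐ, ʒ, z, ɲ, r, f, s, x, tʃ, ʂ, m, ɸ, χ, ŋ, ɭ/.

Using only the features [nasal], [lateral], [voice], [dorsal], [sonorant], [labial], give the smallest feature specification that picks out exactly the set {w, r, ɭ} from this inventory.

[+sonorant, -nasal]

The class [+sonorant], [-nasal] has exactly /w, r, ɭ/ as its extension in this inventory. No smaller conjunction from the listed features achieves this: [-nasal] alone would also admit /q, θ, dz, k, …/; [+sonorant] alone would also admit /ɱ, ɲ, m, ŋ/; and checking the remaining single features turns up none with this extension.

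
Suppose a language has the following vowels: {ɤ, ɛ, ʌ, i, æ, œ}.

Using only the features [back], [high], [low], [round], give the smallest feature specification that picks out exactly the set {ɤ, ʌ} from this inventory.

[+back]

Every target segment is [+back] and no other inventory member is, so one feature is enough.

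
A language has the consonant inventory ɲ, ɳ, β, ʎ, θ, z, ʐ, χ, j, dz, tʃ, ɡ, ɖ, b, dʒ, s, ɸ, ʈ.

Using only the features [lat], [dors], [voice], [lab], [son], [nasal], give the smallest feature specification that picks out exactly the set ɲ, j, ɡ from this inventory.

[+voice, −lat, +dors]

Every target segment is [+voice], [−lateral], [+dorsal]; each remaining inventory member fails at least one of these. Each conjunct is needed — [−lateral, +dorsal] alone would also admit /χ/; [+voice, +dorsal] alone would also admit /ʎ/; [+voice, −lateral] alone would also admit /ɳ, β, z, ʐ, …/ — and no other combination of two listed features has exactly this extension, so three is the minimum.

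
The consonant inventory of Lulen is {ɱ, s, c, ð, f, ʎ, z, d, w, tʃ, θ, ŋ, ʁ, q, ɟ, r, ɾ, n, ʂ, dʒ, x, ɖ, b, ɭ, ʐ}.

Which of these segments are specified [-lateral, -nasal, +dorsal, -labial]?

c, ʁ, q, ɟ, x

Eliminate segments failing any feature: /ɱ, ŋ, n/ are [+nasal]; /s, ð, f, z, d, tʃ, θ, r, ɾ, ʂ, dʒ, ɖ, b, ʐ/ are [-dorsal]; /ʎ, ɭ/ are [+lateral]; /w/ is [+labial]. The remaining /c, ʁ, q, ɟ, x/ satisfy [-lateral], [-nasal], [+dorsal], [-labial].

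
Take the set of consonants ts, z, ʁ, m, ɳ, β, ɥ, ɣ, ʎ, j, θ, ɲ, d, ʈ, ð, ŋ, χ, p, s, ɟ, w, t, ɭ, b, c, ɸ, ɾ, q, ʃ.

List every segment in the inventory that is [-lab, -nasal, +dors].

ʁ, ɣ, ʎ, j, χ, ɟ, c, q

Checking each segment against [-labial], [-nasal], [+dorsal]: /ʁ/ (voiced uvular fricative), /ɣ/ (voiced velar fricative), /ʎ/ (palatal lateral approximant), /j/ (palatal glide), /χ/ (voiceless uvular fricative), /ɟ/ (voiced palatal stop), among others, satisfy every feature; every other segment in the inventory fails at least one.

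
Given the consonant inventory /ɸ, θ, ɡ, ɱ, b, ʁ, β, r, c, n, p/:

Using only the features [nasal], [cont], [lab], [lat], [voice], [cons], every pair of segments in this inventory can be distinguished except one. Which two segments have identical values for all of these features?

r, ʁ

On the given features, /r/ and /ʁ/ have an identical profile: [−nasal], [+continuant], [−labial], [−lateral], [+voice], [+consonantal]. No other two segments in the inventory coincide on all 6 features. (They do differ in [coronal] and [dorsal], which are not among the given features.)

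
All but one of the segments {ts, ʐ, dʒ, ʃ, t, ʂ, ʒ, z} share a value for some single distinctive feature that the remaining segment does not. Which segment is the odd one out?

/ʐ, ʂ, ts, z, dʒ, ʒ, ʃ/ are all [+strident], but /t/ (voiceless alveolar stop) is [-strident]. No other single segment can be removed to leave a set sharing one feature value that the removed segment lacks, so /t/ is the odd one out.

t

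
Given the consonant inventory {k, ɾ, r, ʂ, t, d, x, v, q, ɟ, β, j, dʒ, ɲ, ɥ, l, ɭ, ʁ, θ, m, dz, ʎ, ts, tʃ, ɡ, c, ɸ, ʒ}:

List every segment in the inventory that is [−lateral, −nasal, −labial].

k, ɾ, r, ʂ, t, d, x, q, ɟ, j, dʒ, ʁ, θ, dz, ts, tʃ, ɡ, c, ʒ

Among the inventory, the [−lateral] segments are /k, ɾ, r, ʂ, t, d, x, v, q, ɟ, β, j, dʒ, ɲ, ɥ, ʁ, θ, m, dz, ts, tʃ, ɡ, c, ɸ, ʒ/.
Then [−nasal] gives /k, ɾ, r, ʂ, t, d, x, v, q, ɟ, β, j, dʒ, ɥ, ʁ, θ, dz, ts, tʃ, ɡ, c, ɸ, ʒ/.
Of those, [−labial] leaves /k, ɾ, r, ʂ, t, d, x, q, ɟ, j, dʒ, ʁ, θ, dz, ts, tʃ, ɡ, c, ʒ/.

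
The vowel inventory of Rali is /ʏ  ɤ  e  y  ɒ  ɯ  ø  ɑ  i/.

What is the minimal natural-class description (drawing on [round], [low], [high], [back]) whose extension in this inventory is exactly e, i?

The class [-back], [-round] has exactly /e, i/ as its extension in this inventory. No smaller conjunction from the listed features achieves this: [-round] alone would also admit /ɤ, ɯ, ɑ/; [-back] alone would also admit /ʏ, y, ø/; and checking the remaining single features turns up none with this extension.

[-back, -round]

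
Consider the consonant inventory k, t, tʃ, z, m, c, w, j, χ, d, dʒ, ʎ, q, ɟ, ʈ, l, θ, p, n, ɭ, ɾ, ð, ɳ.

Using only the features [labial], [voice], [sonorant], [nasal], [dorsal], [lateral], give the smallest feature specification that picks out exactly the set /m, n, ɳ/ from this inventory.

[+nasal]

/m, n, ɳ/ are exactly the [+nasal] segments in the inventory, so a single feature suffices.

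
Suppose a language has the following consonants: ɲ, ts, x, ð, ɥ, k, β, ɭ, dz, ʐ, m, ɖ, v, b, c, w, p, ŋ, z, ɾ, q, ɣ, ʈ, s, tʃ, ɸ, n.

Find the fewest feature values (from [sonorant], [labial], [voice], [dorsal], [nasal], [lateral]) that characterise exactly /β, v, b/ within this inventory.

[−sonorant, +voice, +labial]

The class [−sonorant], [+voice], [+labial] has exactly /β, v, b/ as its extension in this inventory. No smaller conjunction from the listed features achieves this: [+voice, +labial] alone would also admit /ɥ, m, w/; [−sonorant, +labial] alone would also admit /p, ɸ/; [−sonorant, +voice] alone would also admit /ð, dz, ʐ, ɖ, …/; and checking the remaining two-feature bundles turns up none with this extension.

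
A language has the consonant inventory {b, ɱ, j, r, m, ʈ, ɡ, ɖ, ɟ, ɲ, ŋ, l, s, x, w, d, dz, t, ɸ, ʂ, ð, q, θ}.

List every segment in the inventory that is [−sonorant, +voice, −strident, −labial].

Checking each segment against [−sonorant], [+voice], [−strident], [−labial]: /ɡ/ (voiced velar stop), /ɖ/ (voiced retroflex stop), /ɟ/ (voiced palatal stop), /d/ (voiced alveolar stop), /ð/ (voiced dental fricative) satisfy every feature; every other segment in the inventory fails at least one.

ɡ, ɖ, ɟ, d, ð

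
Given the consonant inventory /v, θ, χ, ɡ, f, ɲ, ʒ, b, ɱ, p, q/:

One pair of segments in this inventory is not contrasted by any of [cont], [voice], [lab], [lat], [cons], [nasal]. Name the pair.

θ, χ

Both /θ/ and /χ/ are [+continuant], [-voice], [-labial], [-lateral], [+consonantal], [-nasal]. Since the list omits [coronal] and [dorsal] — which do distinguish the voiceless dental fricative from the voiceless uvular fricative — this pair collapses; all other pairs remain distinct.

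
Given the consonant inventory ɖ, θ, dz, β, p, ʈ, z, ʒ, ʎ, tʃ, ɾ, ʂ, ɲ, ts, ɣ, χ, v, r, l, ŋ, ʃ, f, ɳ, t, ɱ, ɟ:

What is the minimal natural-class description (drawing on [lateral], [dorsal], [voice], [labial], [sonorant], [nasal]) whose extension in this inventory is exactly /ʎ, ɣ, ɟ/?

The class [+voice], [-nasal], [+dorsal] has exactly /ʎ, ɣ, ɟ/ as its extension in this inventory. No smaller conjunction from the listed features achieves this: [-nasal, +dorsal] alone would also admit /χ/; [+voice, +dorsal] alone would also admit /ɲ, ŋ/; [+voice, -nasal] alone would also admit /ɖ, dz, β, z, …/; and checking the remaining two-feature bundles turns up none with this extension.

[+voice, -nasal, +dorsal]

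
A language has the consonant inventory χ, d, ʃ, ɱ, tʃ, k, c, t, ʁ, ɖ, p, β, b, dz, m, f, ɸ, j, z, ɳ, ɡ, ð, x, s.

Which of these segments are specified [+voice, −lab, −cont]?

The [+voice] segments are /d, ɱ, ʁ, ɖ, β, b, dz, m, j, z, ɳ, ɡ, ð/.
Intersecting with [−labial] gives /d, ʁ, ɖ, dz, j, z, ɳ, ɡ, ð/.
Within that set, [−continuant] leaves /d, ɖ, dz, ɳ, ɡ/.

d, ɖ, dz, ɳ, ɡ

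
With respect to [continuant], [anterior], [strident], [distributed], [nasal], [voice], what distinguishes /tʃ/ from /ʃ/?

[continuant]

/tʃ/ (voiceless postalveolar affricate) and /ʃ/ (voiceless postalveolar fricative) agree on [−anterior], [+strident], [+distributed], [−nasal], [−voice]. They differ on [continuant] (/tʃ/ [−], /ʃ/ [+]).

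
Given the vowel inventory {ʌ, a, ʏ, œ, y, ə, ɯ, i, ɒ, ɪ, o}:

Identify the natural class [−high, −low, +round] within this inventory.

Checking each segment against [−high], [−low], [+round]: /œ/ (mid front rounded lax vowel), /o/ (mid back rounded tense vowel) satisfy every feature; every other segment in the inventory fails at least one.

œ, o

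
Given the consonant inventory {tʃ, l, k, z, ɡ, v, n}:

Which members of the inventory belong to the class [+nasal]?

n

The feature [nasal] marks segments produced with velum lowered (airflow through the nose). In this inventory /n/ has that property, so it is [+nasal]; /tʃ, l, k, z, ɡ, v/ are [-nasal].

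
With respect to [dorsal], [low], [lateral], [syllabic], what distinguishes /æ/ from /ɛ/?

[low]

/æ/ (low front unrounded vowel) and /ɛ/ (mid front unrounded lax vowel) agree on [+dorsal], [-lateral], [+syllabic]. They differ on [low] (/æ/ [+], /ɛ/ [-]).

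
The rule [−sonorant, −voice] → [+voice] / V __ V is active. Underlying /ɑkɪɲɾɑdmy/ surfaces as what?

[ɑɡɪɲɾɑdmy]

/k/ satisfies [−sonorant, −voice] and sits in V __ V. The [+voice] counterpart of the voiceless velar stop is /ɡ/. Other segments in /ɑkɪɲɾɑdmy/ either fail the structural description or are not in the environment, so the surface form is [ɑɡɪɲɾɑdmy].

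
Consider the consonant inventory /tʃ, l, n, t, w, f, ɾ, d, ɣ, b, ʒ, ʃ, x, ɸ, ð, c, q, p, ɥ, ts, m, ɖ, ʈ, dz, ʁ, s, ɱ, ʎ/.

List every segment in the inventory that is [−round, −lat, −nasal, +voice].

Eliminate segments failing any feature: /tʃ, t, f, ʃ, x, ɸ, c, q, p, ts, ʈ, s/ are [−voice]; /l, ʎ/ are [+lateral]; /n, m, ɱ/ are [+nasal]; /w, ɥ/ are [+round]. The remaining /ɾ, d, ɣ, b, ʒ, ð, ɖ, dz, ʁ/ satisfy [−round], [−lateral], [−nasal], [+voice].

ɾ, d, ɣ, b, ʒ, ð, ɖ, dz, ʁ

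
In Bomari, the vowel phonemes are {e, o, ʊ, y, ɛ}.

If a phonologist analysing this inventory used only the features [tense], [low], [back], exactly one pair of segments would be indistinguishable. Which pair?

y, e

Both /y/ and /e/ are [+tense], [-low], [-back]. Since the list omits [labial], [round] and [high] — which do distinguish the high front rounded tense vowel from the mid front unrounded tense vowel — this pair collapses; all other pairs remain distinct.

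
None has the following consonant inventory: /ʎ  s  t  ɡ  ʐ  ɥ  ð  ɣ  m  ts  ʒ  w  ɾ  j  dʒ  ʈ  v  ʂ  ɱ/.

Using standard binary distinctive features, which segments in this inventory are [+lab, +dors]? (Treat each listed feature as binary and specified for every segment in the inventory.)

Checking each segment against [+labial], [+dorsal]: /ɥ/ (labial-palatal glide), /w/ (labial-velar glide) satisfy every feature; every other segment in the inventory fails at least one.

ɥ, w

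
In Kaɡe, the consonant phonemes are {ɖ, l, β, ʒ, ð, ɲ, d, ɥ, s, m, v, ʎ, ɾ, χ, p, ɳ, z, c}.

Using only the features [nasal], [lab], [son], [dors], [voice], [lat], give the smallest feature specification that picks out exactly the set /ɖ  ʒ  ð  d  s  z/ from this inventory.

/ɖ, ʒ, ð, d, s, z/ are all [−sonorant], [−labial], [−dorsal], and no other segment in the inventory matches all three values. Dropping any one of them over-generates: [−labial, −dorsal] alone would also admit /l, ɾ, ɳ/; [−sonorant, −dorsal] alone would also admit /β, v, p/; [−sonorant, −labial] alone would also admit /χ, c/. No other combination of two listed features picks out exactly this set either, so fewer than three features will not do.

[−son, −lab, −dors]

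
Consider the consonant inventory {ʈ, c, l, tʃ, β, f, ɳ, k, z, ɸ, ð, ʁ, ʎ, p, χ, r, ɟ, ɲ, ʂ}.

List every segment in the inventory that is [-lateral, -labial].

ʈ, c, tʃ, ɳ, k, z, ð, ʁ, χ, r, ɟ, ɲ, ʂ

Eliminate segments failing any feature: /l, ʎ/ are [+lateral]; /β, f, ɸ, p/ are [+labial]. The remaining /ʈ, c, tʃ, ɳ, k, z, ð, ʁ, χ, r, ɟ, ɲ, ʂ/ satisfy [-lateral], [-labial].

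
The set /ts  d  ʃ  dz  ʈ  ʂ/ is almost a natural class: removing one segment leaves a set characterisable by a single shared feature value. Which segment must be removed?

/ʂ, d, ts, ʈ, dz/ are all [−distributed], but /ʃ/ (voiceless postalveolar fricative) is [+distributed]. No other single segment can be removed to leave a set sharing one feature value that the removed segment lacks, so /ʃ/ is the odd one out.

ʃ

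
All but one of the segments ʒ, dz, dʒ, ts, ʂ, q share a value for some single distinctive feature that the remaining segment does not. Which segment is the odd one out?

q

[strident] (equivalently [coronal], [dorsal]) groups all but one: /ts, ʂ, ʒ, dz, dʒ/ share [+strident] while /q/ (voiceless uvular stop) alone is [−strident]. Removing any other segment would not leave a single-feature class that excludes it.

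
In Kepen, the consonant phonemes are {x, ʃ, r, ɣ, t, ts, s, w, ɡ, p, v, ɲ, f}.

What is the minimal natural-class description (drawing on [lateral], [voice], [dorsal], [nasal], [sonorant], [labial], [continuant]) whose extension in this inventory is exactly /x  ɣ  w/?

[+continuant, +dorsal]

/x, ɣ, w/ are all [+continuant], [+dorsal], and no other segment in the inventory matches both values. Dropping any one of them over-generates: [+dorsal] alone would also admit /ɡ, ɲ/; [+continuant] alone would also admit /ʃ, r, s, v, …/. No other single listed feature picks out exactly this set either, so fewer than two features will not do.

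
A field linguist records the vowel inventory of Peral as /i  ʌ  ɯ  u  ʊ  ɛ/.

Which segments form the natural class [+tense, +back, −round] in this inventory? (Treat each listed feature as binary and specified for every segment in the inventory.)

Checking each segment against [+tense], [+back], [−round]: /ɯ/ (high back unrounded vowel) satisfies every feature; every other segment in the inventory fails at least one.

ɯ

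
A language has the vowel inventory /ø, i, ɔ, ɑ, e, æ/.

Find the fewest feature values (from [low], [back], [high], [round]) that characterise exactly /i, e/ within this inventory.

[-low, -round]

Every target segment is [-low], [-round]; each remaining inventory member fails at least one of these. Each conjunct is needed — [-round] alone would also admit /ɑ, æ/; [-low] alone would also admit /ø, ɔ/ — and no other single listed feature has exactly this extension, so two is the minimum.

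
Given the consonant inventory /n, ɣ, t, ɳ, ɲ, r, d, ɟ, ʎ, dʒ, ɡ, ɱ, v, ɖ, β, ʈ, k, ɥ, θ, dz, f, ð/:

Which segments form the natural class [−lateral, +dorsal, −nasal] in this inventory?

ɣ, ɟ, ɡ, k, ɥ

Eliminate segments failing any feature: /n, t, ɳ, r, d, dʒ, ɱ, v, ɖ, β, ʈ, θ, dz, f, ð/ are [−dorsal]; /ɲ/ is [+nasal]; /ʎ/ is [+lateral]. The remaining /ɣ, ɟ, ɡ, k, ɥ/ satisfy [−lateral], [+dorsal], [−nasal].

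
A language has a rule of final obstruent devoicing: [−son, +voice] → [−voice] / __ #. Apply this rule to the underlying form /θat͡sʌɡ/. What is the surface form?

[θat͡sʌk]

Only the final segment /ɡ/ is both word-final and matches the structural description. It is a voiced velar stop, so [−son, +voice] holds; changing it to [−voice] with all other features held fixed yields /k/ (voiceless velar stop). No other segment meets both the structural description and the environment, so the output is [θat͡sʌk].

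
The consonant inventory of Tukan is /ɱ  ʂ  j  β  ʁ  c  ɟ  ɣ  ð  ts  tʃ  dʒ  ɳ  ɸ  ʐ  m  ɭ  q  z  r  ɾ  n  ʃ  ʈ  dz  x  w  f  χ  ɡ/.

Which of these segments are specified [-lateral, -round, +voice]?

Checking each segment against [-lateral], [-round], [+voice]: /ɱ/ (labiodental nasal), /j/ (palatal glide), /β/ (voiced bilabial fricative), /ʁ/ (voiced uvular fricative), /ɟ/ (voiced palatal stop), /ɣ/ (voiced velar fricative), among others, satisfy every feature; every other segment in the inventory fails at least one.

ɱ, j, β, ʁ, ɟ, ɣ, ð, dʒ, ɳ, ʐ, m, z, r, ɾ, n, dz, ɡ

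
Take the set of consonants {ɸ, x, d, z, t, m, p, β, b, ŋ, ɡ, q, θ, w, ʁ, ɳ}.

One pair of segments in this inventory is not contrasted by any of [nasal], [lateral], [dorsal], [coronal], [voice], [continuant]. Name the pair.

On the given features, /w/ and /ʁ/ have an identical profile: [-nasal], [-lateral], [+dorsal], [-coronal], [+voice], [+continuant]. No other two segments in the inventory coincide on all 6 features. (They do differ in [labial], [round] and [high], which are not among the given features.)

w, ʁ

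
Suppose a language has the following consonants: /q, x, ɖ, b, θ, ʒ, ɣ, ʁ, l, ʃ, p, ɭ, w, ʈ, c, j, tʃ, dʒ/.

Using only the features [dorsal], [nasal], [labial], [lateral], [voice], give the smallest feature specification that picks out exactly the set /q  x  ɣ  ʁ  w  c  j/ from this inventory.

The target set is precisely the extension of [+dorsal] in this inventory.

[+dorsal]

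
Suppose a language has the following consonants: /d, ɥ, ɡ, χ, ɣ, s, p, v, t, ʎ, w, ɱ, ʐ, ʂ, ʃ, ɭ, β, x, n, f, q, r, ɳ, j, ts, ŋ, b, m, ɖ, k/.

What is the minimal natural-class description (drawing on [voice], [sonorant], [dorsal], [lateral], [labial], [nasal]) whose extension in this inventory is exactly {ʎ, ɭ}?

Every target segment is [+lateral] and no other inventory member is, so one feature is enough.

[+lateral]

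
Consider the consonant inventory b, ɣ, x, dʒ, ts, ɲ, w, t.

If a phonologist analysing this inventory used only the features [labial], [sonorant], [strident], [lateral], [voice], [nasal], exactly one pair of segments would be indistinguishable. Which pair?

x, t

On the given features, /x/ and /t/ have an identical profile: [−labial], [−sonorant], [−strident], [−lateral], [−voice], [−nasal]. No other two segments in the inventory coincide on all 6 features. (They do differ in [continuant], [coronal] and [dorsal], which are not among the given features.)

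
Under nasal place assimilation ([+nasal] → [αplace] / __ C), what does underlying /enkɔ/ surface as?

[eŋkɔ]

In /enkɔ/, the nasal /n/ precedes /k/, which is [+dorsal]. The nasal assimilates in place, becoming the [+dorsal] nasal /ŋ/. The surface form is [eŋkɔ].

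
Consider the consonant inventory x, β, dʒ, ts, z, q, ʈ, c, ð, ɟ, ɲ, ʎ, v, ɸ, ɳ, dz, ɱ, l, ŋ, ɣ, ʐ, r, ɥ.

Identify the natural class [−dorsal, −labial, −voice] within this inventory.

Checking each segment against [−dorsal], [−labial], [−voice]: /ts/ (voiceless alveolar affricate), /ʈ/ (voiceless retroflex stop) satisfy every feature; every other segment in the inventory fails at least one.

ts, ʈ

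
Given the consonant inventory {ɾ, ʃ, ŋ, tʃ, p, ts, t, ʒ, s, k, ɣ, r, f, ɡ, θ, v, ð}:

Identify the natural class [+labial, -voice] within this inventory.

Checking each segment against [+labial], [-voice]: /p/ (voiceless bilabial stop), /f/ (voiceless labiodental fricative) satisfy every feature; every other segment in the inventory fails at least one.

p, f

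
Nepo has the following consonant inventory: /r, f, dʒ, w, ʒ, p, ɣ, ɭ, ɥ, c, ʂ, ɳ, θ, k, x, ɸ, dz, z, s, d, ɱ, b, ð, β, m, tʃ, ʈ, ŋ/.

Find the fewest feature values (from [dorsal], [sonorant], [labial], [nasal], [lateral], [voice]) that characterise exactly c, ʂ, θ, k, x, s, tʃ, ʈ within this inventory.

/c, ʂ, θ, k, x, s, tʃ, ʈ/ are all [−voice], [−labial], and no other segment in the inventory matches both values. Dropping any one of them over-generates: [−labial] alone would also admit /r, dʒ, ʒ, ɣ, …/; [−voice] alone would also admit /f, p, ɸ/. No other single listed feature picks out exactly this set either, so fewer than two features will not do.

[−voice, −labial]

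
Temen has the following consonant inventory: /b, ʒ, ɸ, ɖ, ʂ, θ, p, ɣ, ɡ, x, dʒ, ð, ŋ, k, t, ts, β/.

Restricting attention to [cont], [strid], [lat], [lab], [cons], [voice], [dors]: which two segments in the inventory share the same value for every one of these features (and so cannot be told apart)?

ɡ, ŋ

/ɡ/ (voiced velar stop) and /ŋ/ (velar nasal) are both [−continuant], [−strident], [−lateral], [−labial], [+consonantal], [+voice], [+dorsal], so none of the listed features separates them. (They do differ in [sonorant] and [nasal], which are not among the given features.) Every other pair in the inventory differs on at least one listed feature.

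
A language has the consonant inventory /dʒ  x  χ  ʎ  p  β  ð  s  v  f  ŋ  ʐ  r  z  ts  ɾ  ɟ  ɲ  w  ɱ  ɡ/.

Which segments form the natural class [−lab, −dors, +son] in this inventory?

r, ɾ

Checking each segment against [−labial], [−dorsal], [+sonorant]: /r/ (alveolar trill), /ɾ/ (alveolar tap) satisfy every feature; every other segment in the inventory fails at least one.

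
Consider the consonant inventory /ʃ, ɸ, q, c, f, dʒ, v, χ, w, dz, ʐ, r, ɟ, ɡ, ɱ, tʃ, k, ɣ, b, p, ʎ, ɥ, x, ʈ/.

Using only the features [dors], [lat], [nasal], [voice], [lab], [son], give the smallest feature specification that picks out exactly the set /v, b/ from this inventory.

[−son, +voice, +lab]

/v, b/ are all [−sonorant], [+voice], [+labial], and no other segment in the inventory matches all three values. Dropping any one of them over-generates: [+voice, +labial] alone would also admit /w, ɱ, ɥ/; [−sonorant, +labial] alone would also admit /ɸ, f, p/; [−sonorant, +voice] alone would also admit /dʒ, dz, ʐ, ɟ, …/. No other combination of two listed features picks out exactly this set either, so fewer than three features will not do.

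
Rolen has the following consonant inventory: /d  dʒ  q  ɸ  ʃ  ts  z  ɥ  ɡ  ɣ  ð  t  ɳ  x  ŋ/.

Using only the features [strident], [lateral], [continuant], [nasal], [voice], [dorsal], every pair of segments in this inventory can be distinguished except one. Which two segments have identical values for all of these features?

/ɣ/ (voiced velar fricative) and /ɥ/ (labial-palatal glide) are both [-strident], [-lateral], [+continuant], [-nasal], [+voice], [+dorsal], so none of the listed features separates them. (They do differ in [sonorant], [labial], [round] and [back], which are not among the given features.) Every other pair in the inventory differs on at least one listed feature.

ɣ, ɥ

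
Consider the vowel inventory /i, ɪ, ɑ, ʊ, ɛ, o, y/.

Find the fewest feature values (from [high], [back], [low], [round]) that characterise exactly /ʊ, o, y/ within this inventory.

[+round]

/ʊ, o, y/ are exactly the [+round] segments in the inventory, so a single feature suffices.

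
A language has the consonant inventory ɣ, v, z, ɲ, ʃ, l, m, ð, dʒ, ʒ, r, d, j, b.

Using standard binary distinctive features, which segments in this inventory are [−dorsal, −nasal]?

First, the [−dorsal] segments are /v, z, ʃ, l, m, ð, dʒ, ʒ, r, d, b/.
Among these, [−nasal] leaves /v, z, ʃ, l, ð, dʒ, ʒ, r, d, b/.

v, z, ʃ, l, ð, dʒ, ʒ, r, d, b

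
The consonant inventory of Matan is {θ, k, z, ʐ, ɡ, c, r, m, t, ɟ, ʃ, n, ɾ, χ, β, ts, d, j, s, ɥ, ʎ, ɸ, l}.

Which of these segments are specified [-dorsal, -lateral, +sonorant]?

r, m, n, ɾ

Eliminate segments failing any feature: /θ, z, ʐ, t, ʃ, β, ts, d, s, ɸ/ are [-sonorant]; /k, ɡ, c, ɟ, χ, j, ɥ, ʎ/ are [+dorsal]; /l/ is [+lateral]. The remaining /r, m, n, ɾ/ satisfy [-dorsal], [-lateral], [+sonorant].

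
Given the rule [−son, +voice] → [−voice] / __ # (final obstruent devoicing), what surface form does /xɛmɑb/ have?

/b/ satisfies [−son, +voice] and sits in __ #. The [−voice] counterpart of the voiced bilabial stop is /p/. Other segments in /xɛmɑb/ either fail the structural description or are not in the environment, so the surface form is [xɛmɑp].

[xɛmɑp]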